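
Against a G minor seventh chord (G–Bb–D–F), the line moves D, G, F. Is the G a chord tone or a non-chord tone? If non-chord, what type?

Chord tone (the root of G minor seventh chord).

G minor seventh chord contains G, Bb, D, F; G is the root, so it is a chord tone.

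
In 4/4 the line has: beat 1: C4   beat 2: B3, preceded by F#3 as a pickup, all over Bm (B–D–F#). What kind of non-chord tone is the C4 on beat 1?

Appoggiatura.

The harmony at that moment is B minor triad (B, D, F#); C4 is not a chord tone.
It is approached by leap up from F#3 and left by step down to B3.
Leap in, step out, metrically accented — an appoggiatura.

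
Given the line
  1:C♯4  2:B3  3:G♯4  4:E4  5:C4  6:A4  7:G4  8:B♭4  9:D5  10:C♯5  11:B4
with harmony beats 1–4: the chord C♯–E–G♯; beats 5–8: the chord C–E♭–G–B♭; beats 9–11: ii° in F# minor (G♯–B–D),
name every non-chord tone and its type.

The harmony at that moment is C♯ minor triad (C♯, E, G♯); B3 is not a chord tone.
It is approached by step down from C♯4 and left by leap up to G♯4.
Step in, leap out — an escape tone.
The harmony at that moment is C minor seventh chord (C, E♭, G, B♭); A4 is not a chord tone.
It is approached by leap up from C4 and left by step down to G4.
Leap in, step out — an appoggiatura.
The harmony at that moment is G♯ diminished triad (G♯, B, D); C♯5 is not a chord tone.
It is approached by step down from D5 and left by step down to B4.
Step in, step out in the same direction — a passing tone.

B3 (beat 2) — escape tone; A4 (beat 6) — appoggiatura; C♯5 (beat 10) — passing tone.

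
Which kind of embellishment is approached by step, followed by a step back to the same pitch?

Neighbor tone.

Approach: by step. Departure: by step in the opposite direction, back to the starting pitch.
Stepwise on both sides but reversing to return to the same chord tone — a neighbor tone. (Had it continued onward in the same direction it would be a passing tone instead.)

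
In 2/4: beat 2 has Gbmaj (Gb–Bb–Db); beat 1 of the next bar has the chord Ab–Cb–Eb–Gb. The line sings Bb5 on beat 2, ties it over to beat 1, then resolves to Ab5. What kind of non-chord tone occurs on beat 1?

The harmony at that moment is Ab minor seventh chord (Ab, Cb, Eb, Gb); Bb5 is not a chord tone.
It is held over (the same pitch as the preceding Bb5) and left by step down to Ab5.
Held over from the previous chord and resolving down by step — a suspension.

Suspension.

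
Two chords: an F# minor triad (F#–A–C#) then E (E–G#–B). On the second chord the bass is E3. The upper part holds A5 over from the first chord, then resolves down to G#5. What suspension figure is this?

At the second chord the bass is E3. The suspended A5 lies a fourth above the bass; after resolving down by step to G#5, the interval above the bass becomes a third.
Suspension figures are named by those two intervals: 4–3.

4–3 suspension.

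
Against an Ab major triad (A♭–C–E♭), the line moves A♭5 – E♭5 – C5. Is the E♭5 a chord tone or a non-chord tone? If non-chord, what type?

Chord tone (the fifth of Ab major triad).

Ab major triad contains A♭, C, E♭; E♭ is the fifth, so it is a chord tone.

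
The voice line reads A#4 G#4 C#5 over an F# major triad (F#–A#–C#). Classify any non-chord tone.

The harmony at that moment is F# major triad (F#, A#, C#); G#4 is not a chord tone.
It is approached by step down from A#4 and left by leap up to C#5.
Step in, leap out — an escape tone.

G#4 is an escape tone.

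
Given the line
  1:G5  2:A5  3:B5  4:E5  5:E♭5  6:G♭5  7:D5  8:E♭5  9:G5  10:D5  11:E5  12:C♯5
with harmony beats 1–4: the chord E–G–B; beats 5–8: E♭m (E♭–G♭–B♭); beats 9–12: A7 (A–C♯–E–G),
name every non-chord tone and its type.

The harmony at that moment is E minor triad (E, G, B); A5 is not a chord tone.
It is approached by step up from G5 and left by step up to B5.
Step in, step out in the same direction — a passing tone.
The harmony at that moment is E♭ minor triad (E♭, G♭, B♭); D5 is not a chord tone.
It is approached by leap down from G♭5 and left by step up to E♭5.
Leap in, step out — an appoggiatura.
The harmony at that moment is A dominant seventh chord (A, C♯, E, G); D5 is not a chord tone.
It is approached by leap down from G5 and left by step up to E5.
Leap in, step out — an appoggiatura.

A5 (beat 2) — passing tone; D5 (beat 7) — appoggiatura; D5 (beat 10) — appoggiatura.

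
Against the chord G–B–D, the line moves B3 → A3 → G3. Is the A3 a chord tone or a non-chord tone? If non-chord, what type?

The harmony at that moment is G major triad (G, B, D); A3 is not a chord tone.
It is approached by step down from B3 and left by step down to G3.
Step in, step out in the same direction — a passing tone.

Non-chord tone — a passing tone.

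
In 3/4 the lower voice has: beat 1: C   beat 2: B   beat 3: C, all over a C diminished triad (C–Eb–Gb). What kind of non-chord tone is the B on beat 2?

Lower neighbor tone.

The harmony at that moment is C diminished triad (C, Eb, Gb); B is not a chord tone.
It is approached by step down from C and left by step up to C.
Step away and step back to the same note — a neighbor tone (lower neighbor).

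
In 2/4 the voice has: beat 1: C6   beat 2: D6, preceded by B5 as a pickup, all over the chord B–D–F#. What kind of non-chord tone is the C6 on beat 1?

Passing tone.

The harmony at that moment is B minor triad (B, D, F#); C6 is not a chord tone.
It is approached by step up from B5 and left by step up to D6.
Step in, step out in the same direction — a passing tone.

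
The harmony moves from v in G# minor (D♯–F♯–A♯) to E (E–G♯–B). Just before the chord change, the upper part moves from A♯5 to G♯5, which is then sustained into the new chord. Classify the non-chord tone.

The harmony at that moment is D♯ minor triad (D♯, F♯, A♯); G♯5 is not a chord tone.
It is approached by step down from A♯5 and then sustained as the same pitch into the next harmony.
Arriving early and becoming a chord tone when the harmony changes — an anticipation.

G♯5 is an anticipation.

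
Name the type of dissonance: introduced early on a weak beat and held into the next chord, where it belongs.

Approach: ahead of the chord change (typically by step), so it is dissonant against the current harmony. Departure: none — the same pitch is restated or held and is a chord tone of the new harmony.
Dissonant first, consonant once the harmony catches up: the note simply arrives early — an anticipation. (The reverse timing, consonant first and dissonant after the change, would be a suspension or retardation.)

Anticipation.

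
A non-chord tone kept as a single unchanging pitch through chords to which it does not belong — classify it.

Pedal tone.

Approach: none. Departure: none — a single pitch is sustained while the chords change around it, passing through harmonies that do not contain it.
No melodic motion at all; the dissonance is created entirely by the moving harmonies against the stationary note — a pedal tone (pedal point).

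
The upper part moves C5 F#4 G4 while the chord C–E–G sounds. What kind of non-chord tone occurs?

The harmony at that moment is C major triad (C, E, G); F#4 is not a chord tone.
It is approached by leap down from C5 and left by step up to G4.
Leap in, step out — an appoggiatura.

F#4 is an appoggiatura.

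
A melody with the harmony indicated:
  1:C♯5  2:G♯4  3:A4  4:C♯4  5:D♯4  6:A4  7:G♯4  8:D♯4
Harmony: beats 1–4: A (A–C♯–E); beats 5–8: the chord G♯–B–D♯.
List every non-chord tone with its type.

G♯4 (beat 2) — appoggiatura; A4 (beat 6) — appoggiatura.

The harmony at that moment is A major triad (A, C♯, E); G♯4 is not a chord tone.
It is approached by leap down from C♯5 and left by step up to A4.
Leap in, step out — an appoggiatura.
The harmony at that moment is G♯ minor triad (G♯, B, D♯); A4 is not a chord tone.
It is approached by leap up from D♯4 and left by step down to G♯4.
Leap in, step out — an appoggiatura.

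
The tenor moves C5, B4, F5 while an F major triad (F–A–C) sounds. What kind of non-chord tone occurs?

The harmony at that moment is F major triad (F, A, C); B4 is not a chord tone.
It is approached by step down from C5 and left by leap up to F5.
Step in, leap out — an escape tone.

B4 is an escape tone.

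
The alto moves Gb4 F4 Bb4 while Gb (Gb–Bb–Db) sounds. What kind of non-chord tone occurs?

F4 is an escape tone.

The harmony at that moment is Gb major triad (Gb, Bb, Db); F4 is not a chord tone.
It is approached by step down from Gb4 and left by leap up to Bb4.
Step in, leap out — an escape tone.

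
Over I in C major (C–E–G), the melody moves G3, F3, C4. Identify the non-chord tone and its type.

F3 is an escape tone.

The harmony at that moment is C major triad (C, E, G); F3 is not a chord tone.
It is approached by step down from G3 and left by leap up to C4.
Step in, leap out — an escape tone.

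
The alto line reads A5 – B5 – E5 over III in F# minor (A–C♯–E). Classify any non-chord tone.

The harmony at that moment is A major triad (A, C♯, E); B5 is not a chord tone.
It is approached by step up from A5 and left by leap down to E5.
Step in, leap out — an escape tone.

B5 is an escape tone.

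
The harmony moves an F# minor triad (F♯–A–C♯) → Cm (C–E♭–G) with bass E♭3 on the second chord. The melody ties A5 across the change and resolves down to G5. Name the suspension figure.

4–3 suspension.

At the second chord the bass is E♭3. The suspended A5 lies a fourth above the bass; after resolving down by step to G5, the interval above the bass becomes a third.
Suspension figures are named by those two intervals: 4–3.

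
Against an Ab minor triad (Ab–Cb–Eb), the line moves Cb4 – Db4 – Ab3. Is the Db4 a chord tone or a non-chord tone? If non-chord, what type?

Non-chord tone — an escape tone.

The harmony at that moment is Ab minor triad (Ab, Cb, Eb); Db4 is not a chord tone.
It is approached by step up from Cb4 and left by leap down to Ab3.
Step in, leap out — an escape tone.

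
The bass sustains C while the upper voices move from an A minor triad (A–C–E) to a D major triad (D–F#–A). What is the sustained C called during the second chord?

The harmony at that moment is D major triad (D, F#, A); C is not a chord tone.
It is held over (the same pitch as the preceding C) and then sustained as the same pitch into the next harmony.
Sustained through a change of harmony — a pedal tone.

Pedal tone (pedal point).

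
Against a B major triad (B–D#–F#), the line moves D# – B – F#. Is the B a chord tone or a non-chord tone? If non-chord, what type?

B major triad contains B, D#, F#; B is the root, so it is a chord tone.

Chord tone (the root of B major triad).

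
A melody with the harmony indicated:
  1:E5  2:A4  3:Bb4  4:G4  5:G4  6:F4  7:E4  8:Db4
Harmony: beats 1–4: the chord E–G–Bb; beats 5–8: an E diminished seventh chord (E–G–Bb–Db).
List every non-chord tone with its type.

A4 (beat 2) — appoggiatura; F4 (beat 6) — passing tone.

The harmony at that moment is E diminished triad (E, G, Bb); A4 is not a chord tone.
It is approached by leap down from E5 and left by step up to Bb4.
Leap in, step out — an appoggiatura.
The harmony at that moment is E diminished seventh chord (E, G, Bb, Db); F4 is not a chord tone.
It is approached by step down from G4 and left by step down to E4.
Step in, step out in the same direction — a passing tone.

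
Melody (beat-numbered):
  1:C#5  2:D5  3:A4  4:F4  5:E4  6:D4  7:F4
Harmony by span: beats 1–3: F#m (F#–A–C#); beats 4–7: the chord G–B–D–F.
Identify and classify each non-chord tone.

D5 (beat 2) — escape tone; E4 (beat 5) — passing tone.

The harmony at that moment is F# minor triad (F#, A, C#); D5 is not a chord tone.
It is approached by step up from C#5 and left by leap down to A4.
Step in, leap out — an escape tone.
The harmony at that moment is G dominant seventh chord (G, B, D, F); E4 is not a chord tone.
It is approached by step down from F4 and left by step down to D4.
Step in, step out in the same direction — a passing tone.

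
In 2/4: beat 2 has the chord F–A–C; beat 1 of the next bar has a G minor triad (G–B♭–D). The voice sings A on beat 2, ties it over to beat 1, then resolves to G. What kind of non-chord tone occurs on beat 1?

The harmony at that moment is G minor triad (G, B♭, D); A is not a chord tone.
It is held over (the same pitch as the preceding A) and left by step down to G.
Held over from the previous chord and resolving down by step — a suspension.

Suspension.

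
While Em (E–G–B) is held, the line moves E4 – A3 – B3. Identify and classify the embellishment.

The harmony at that moment is E minor triad (E, G, B); A3 is not a chord tone.
It is approached by leap down from E4 and left by step up to B3.
Leap in, step out — an appoggiatura.

A3 is an appoggiatura.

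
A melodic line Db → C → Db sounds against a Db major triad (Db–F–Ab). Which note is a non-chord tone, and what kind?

The harmony at that moment is Db major triad (Db, F, Ab); C is not a chord tone.
It is approached by step down from Db and left by step up to Db.
Step away and step back to the same note — a neighbor tone (lower neighbor).

C is a neighbor tone.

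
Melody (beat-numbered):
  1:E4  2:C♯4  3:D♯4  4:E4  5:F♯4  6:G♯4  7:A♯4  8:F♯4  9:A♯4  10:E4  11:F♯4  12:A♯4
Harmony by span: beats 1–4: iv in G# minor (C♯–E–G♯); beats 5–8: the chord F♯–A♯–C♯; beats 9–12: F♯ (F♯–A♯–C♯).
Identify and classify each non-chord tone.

D♯4 (beat 3) — passing tone; G♯4 (beat 6) — passing tone; E4 (beat 10) — appoggiatura.

The harmony at that moment is C♯ minor triad (C♯, E, G♯); D♯4 is not a chord tone.
It is approached by step up from C♯4 and left by step up to E4.
Step in, step out in the same direction — a passing tone.
The harmony at that moment is F♯ major triad (F♯, A♯, C♯); G♯4 is not a chord tone.
It is approached by step up from F♯4 and left by step up to A♯4.
Step in, step out in the same direction — a passing tone.
The harmony at that moment is F♯ major triad (F♯, A♯, C♯); E4 is not a chord tone.
It is approached by leap down from A♯4 and left by step up to F♯4.
Leap in, step out — an appoggiatura.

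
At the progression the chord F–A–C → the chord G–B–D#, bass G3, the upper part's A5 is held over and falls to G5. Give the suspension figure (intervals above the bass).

9–8 suspension.

At the second chord the bass is G3. The suspended A5 lies a ninth above the bass; after resolving down by step to G5, the interval above the bass becomes an octave.
Suspension figures are named by those two intervals: 9–8.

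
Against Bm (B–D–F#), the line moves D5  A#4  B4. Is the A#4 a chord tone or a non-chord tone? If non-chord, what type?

The harmony at that moment is B minor triad (B, D, F#); A#4 is not a chord tone.
It is approached by leap down from D5 and left by step up to B4.
Leap in, step out — an appoggiatura.

Non-chord tone — an appoggiatura.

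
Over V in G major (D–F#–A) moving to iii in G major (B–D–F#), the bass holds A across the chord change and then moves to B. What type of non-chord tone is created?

A is a retardation.

The harmony at that moment is B minor triad (B, D, F#); A is not a chord tone.
It is held over (the same pitch as the preceding A) and left by step up to B.
Held over from the previous chord and resolving up by step — a retardation.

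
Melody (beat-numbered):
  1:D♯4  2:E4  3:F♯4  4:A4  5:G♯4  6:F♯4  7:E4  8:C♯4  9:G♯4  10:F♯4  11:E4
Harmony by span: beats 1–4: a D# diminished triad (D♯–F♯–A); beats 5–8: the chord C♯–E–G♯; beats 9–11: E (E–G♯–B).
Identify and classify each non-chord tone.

E4 (beat 2) — passing tone; F♯4 (beat 6) — passing tone; F♯4 (beat 10) — passing tone.

The harmony at that moment is D♯ diminished triad (D♯, F♯, A); E4 is not a chord tone.
It is approached by step up from D♯4 and left by step up to F♯4.
Step in, step out in the same direction — a passing tone.
The harmony at that moment is C♯ minor triad (C♯, E, G♯); F♯4 is not a chord tone.
It is approached by step down from G♯4 and left by step down to E4.
Step in, step out in the same direction — a passing tone.
The harmony at that moment is E major triad (E, G♯, B); F♯4 is not a chord tone.
It is approached by step down from G♯4 and left by step down to E4.
Step in, step out in the same direction — a passing tone.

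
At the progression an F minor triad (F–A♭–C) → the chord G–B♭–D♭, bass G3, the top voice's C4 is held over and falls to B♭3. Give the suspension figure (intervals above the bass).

At the second chord the bass is G3. The suspended C4 lies a fourth above the bass; after resolving down by step to B♭3, the interval above the bass becomes a third.
Suspension figures are named by those two intervals: 4–3.

4–3 suspension.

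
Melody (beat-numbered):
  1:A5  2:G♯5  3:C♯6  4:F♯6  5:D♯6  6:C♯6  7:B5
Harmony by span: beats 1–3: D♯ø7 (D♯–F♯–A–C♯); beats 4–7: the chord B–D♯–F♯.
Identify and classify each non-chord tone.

G♯5 (beat 2) — escape tone; C♯6 (beat 6) — passing tone.

The harmony at that moment is D♯ half-diminished seventh chord (D♯, F♯, A, C♯); G♯5 is not a chord tone.
It is approached by step down from A5 and left by leap up to C♯6.
Step in, leap out — an escape tone.
The harmony at that moment is B major triad (B, D♯, F♯); C♯6 is not a chord tone.
It is approached by step down from D♯6 and left by step down to B5.
Step in, step out in the same direction — a passing tone.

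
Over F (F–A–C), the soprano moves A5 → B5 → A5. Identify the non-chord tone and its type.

B5 is a neighbor tone.

The harmony at that moment is F major triad (F, A, C); B5 is not a chord tone.
It is approached by step up from A5 and left by step down to A5.
Step away and step back to the same note — a neighbor tone (upper neighbor).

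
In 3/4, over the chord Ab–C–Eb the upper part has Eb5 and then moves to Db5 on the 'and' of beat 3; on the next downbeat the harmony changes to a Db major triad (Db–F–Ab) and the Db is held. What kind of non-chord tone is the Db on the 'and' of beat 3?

Anticipation.

The harmony at that moment is Ab major triad (Ab, C, Eb); Db5 is not a chord tone.
It is approached by step down from Eb5 and then sustained as the same pitch into the next harmony.
Arriving early and becoming a chord tone when the harmony changes — an anticipation.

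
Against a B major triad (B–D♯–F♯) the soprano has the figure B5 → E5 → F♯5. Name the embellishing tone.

E5 is an appoggiatura.

The harmony at that moment is B major triad (B, D♯, F♯); E5 is not a chord tone.
It is approached by leap down from B5 and left by step up to F♯5.
Leap in, step out — an appoggiatura.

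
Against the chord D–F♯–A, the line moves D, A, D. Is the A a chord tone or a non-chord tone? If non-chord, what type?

Chord tone (the fifth of D major triad).

D major triad contains D, F♯, A; A is the fifth, so it is a chord tone.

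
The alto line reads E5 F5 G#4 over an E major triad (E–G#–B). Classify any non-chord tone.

The harmony at that moment is E major triad (E, G#, B); F5 is not a chord tone.
It is approached by step up from E5 and left by leap down to G#4.
Step in, leap out — an escape tone.

F5 is an escape tone.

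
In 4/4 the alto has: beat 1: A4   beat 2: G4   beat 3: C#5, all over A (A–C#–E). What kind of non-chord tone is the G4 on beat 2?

The harmony at that moment is A major triad (A, C#, E); G4 is not a chord tone.
It is approached by step down from A4 and left by leap up to C#5.
Step in, leap out, on a weak beat — an escape tone.

Escape tone.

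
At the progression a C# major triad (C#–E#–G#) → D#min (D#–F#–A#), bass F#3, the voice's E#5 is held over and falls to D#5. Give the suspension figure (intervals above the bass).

7–6 suspension.

At the second chord the bass is F#3. The suspended E#5 lies a seventh above the bass; after resolving down by step to D#5, the interval above the bass becomes a sixth.
Suspension figures are named by those two intervals: 7–6.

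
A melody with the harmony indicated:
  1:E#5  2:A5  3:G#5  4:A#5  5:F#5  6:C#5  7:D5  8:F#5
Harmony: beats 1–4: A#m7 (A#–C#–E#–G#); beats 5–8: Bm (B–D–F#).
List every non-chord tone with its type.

The harmony at that moment is A# minor seventh chord (A#, C#, E#, G#); A5 is not a chord tone.
It is approached by leap up from E#5 and left by step down to G#5.
Leap in, step out — an appoggiatura.
The harmony at that moment is B minor triad (B, D, F#); C#5 is not a chord tone.
It is approached by leap down from F#5 and left by step up to D5.
Leap in, step out — an appoggiatura.

A5 (beat 2) — appoggiatura; C#5 (beat 6) — appoggiatura.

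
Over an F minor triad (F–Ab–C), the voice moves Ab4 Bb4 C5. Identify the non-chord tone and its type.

The harmony at that moment is F minor triad (F, Ab, C); Bb4 is not a chord tone.
It is approached by step up from Ab4 and left by step up to C5.
Step in, step out in the same direction — a passing tone.

Bb4 is a passing tone.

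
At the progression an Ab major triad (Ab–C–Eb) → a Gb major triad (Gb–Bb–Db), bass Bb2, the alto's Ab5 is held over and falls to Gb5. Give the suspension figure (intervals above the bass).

At the second chord the bass is Bb2. The suspended Ab5 lies a seventh above the bass; after resolving down by step to Gb5, the interval above the bass becomes a sixth.
Suspension figures are named by those two intervals: 7–6.

7–6 suspension.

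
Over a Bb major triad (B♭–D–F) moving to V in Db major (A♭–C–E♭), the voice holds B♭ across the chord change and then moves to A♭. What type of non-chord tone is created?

B♭ is a suspension.

The harmony at that moment is A♭ major triad (A♭, C, E♭); B♭ is not a chord tone.
It is held over (the same pitch as the preceding B♭) and left by step down to A♭.
Held over from the previous chord and resolving down by step — a suspension.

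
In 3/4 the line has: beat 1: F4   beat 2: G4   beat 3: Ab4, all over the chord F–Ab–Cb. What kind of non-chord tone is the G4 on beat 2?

The harmony at that moment is F diminished triad (F, Ab, Cb); G4 is not a chord tone.
It is approached by step up from F4 and left by step up to Ab4.
Step in, step out in the same direction — a passing tone.

Passing tone.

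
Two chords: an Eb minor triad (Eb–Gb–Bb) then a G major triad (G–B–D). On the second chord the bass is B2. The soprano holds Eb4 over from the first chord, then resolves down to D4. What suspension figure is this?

At the second chord the bass is B2. The suspended Eb4 lies a fourth above the bass; after resolving down by step to D4, the interval above the bass becomes a third.
Suspension figures are named by those two intervals: 4–3.

4–3 suspension.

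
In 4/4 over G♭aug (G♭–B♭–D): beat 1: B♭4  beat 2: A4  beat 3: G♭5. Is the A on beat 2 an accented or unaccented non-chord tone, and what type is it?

Unaccented escape tone.

The harmony at that moment is G♭ augmented triad (G♭, B♭, D); A4 is not a chord tone.
It is approached by step down from B♭4 and left by leap up to G♭5.
Step in, leap out — an escape tone.
It falls on a weak beat, so it is unaccented.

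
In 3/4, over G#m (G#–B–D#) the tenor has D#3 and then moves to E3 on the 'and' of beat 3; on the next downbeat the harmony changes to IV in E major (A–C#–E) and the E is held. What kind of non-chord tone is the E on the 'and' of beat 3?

The harmony at that moment is G# minor triad (G#, B, D#); E3 is not a chord tone.
It is approached by step up from D#3 and then sustained as the same pitch into the next harmony.
Arriving early and becoming a chord tone when the harmony changes — an anticipation.

Anticipation.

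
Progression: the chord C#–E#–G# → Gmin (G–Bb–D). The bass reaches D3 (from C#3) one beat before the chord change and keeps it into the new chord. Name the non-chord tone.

D3 is an anticipation.

The harmony at that moment is C# major triad (C#, E#, G#); D3 is not a chord tone.
It is approached by step up from C#3 and then sustained as the same pitch into the next harmony.
Arriving early and becoming a chord tone when the harmony changes — an anticipation.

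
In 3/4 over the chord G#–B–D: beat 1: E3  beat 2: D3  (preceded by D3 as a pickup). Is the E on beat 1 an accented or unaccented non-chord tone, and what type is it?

The harmony at that moment is G# diminished triad (G#, B, D); E3 is not a chord tone.
It is approached by step up from D3 and left by step down to D3.
Step away and step back to the same note — a neighbor tone (upper neighbor).
It falls on the downbeat, so it is accented.

Accented neighbor tone.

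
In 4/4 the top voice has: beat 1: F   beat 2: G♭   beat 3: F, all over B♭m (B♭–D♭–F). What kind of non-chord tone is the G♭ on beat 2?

The harmony at that moment is B♭ minor triad (B♭, D♭, F); G♭ is not a chord tone.
It is approached by step up from F and left by step down to F.
Step away and step back to the same note — a neighbor tone (upper neighbor).

Upper neighbor tone.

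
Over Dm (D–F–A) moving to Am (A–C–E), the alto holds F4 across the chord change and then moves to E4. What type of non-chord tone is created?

The harmony at that moment is A minor triad (A, C, E); F4 is not a chord tone.
It is held over (the same pitch as the preceding F4) and left by step down to E4.
Held over from the previous chord and resolving down by step — a suspension.

F4 is a suspension.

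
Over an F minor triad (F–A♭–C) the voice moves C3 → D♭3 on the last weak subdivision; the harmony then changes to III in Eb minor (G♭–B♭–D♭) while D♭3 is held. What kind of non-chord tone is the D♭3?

The harmony at that moment is F minor triad (F, A♭, C); D♭3 is not a chord tone.
It is approached by step up from C3 and then sustained as the same pitch into the next harmony.
Arriving early and becoming a chord tone when the harmony changes — an anticipation.

D♭3 is an anticipation.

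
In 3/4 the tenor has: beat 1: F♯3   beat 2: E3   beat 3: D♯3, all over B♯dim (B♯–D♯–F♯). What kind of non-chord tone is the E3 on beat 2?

Passing tone.

The harmony at that moment is B♯ diminished triad (B♯, D♯, F♯); E3 is not a chord tone.
It is approached by step down from F♯3 and left by step down to D♯3.
Step in, step out in the same direction — a passing tone.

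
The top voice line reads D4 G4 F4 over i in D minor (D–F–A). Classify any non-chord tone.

The harmony at that moment is D minor triad (D, F, A); G4 is not a chord tone.
It is approached by leap up from D4 and left by step down to F4.
Leap in, step out — an appoggiatura.

G4 is an appoggiatura.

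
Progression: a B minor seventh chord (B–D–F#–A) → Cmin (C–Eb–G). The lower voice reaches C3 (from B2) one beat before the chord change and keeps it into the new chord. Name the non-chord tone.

C3 is an anticipation.

The harmony at that moment is B minor seventh chord (B, D, F#, A); C3 is not a chord tone.
It is approached by step up from B2 and then sustained as the same pitch into the next harmony.
Arriving early and becoming a chord tone when the harmony changes — an anticipation.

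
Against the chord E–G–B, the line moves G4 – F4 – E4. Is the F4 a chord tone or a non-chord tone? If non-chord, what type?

The harmony at that moment is E minor triad (E, G, B); F4 is not a chord tone.
It is approached by step down from G4 and left by step down to E4.
Step in, step out in the same direction — a passing tone.

Non-chord tone — a passing tone.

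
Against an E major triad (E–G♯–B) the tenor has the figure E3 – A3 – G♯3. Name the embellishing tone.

A3 is an appoggiatura.

The harmony at that moment is E major triad (E, G♯, B); A3 is not a chord tone.
It is approached by leap up from E3 and left by step down to G♯3.
Leap in, step out — an appoggiatura.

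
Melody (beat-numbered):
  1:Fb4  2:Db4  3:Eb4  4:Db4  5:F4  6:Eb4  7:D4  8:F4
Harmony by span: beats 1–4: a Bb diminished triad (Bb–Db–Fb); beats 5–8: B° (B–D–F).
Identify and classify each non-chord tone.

The harmony at that moment is Bb diminished triad (Bb, Db, Fb); Eb4 is not a chord tone.
It is approached by step up from Db4 and left by step down to Db4.
Step away and step back to the same note — a neighbor tone (upper neighbor).
The harmony at that moment is B diminished triad (B, D, F); Eb4 is not a chord tone.
It is approached by step down from F4 and left by step down to D4.
Step in, step out in the same direction — a passing tone.

Eb4 (beat 3) — neighbor tone; Eb4 (beat 6) — passing tone.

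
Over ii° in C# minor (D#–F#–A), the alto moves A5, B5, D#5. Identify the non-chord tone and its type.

The harmony at that moment is D# diminished triad (D#, F#, A); B5 is not a chord tone.
It is approached by step up from A5 and left by leap down to D#5.
Step in, leap out — an escape tone.

B5 is an escape tone.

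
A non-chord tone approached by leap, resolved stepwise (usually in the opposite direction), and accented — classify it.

Approach: by leap. Departure: by step. Metric position: strong.
Leap in, step out, in a metrically strong position — an appoggiatura. (It is the mirror image of the escape tone, which steps in and leaps out from a weak position.)

Appoggiatura.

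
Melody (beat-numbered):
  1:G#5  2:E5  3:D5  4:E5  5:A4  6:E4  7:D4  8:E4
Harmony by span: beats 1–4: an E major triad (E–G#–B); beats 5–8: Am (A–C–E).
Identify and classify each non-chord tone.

D5 (beat 3) — neighbor tone; D4 (beat 7) — neighbor tone.

The harmony at that moment is E major triad (E, G#, B); D5 is not a chord tone.
It is approached by step down from E5 and left by step up to E5.
Step away and step back to the same note — a neighbor tone (lower neighbor).
The harmony at that moment is A minor triad (A, C, E); D4 is not a chord tone.
It is approached by step down from E4 and left by step up to E4.
Step away and step back to the same note — a neighbor tone (lower neighbor).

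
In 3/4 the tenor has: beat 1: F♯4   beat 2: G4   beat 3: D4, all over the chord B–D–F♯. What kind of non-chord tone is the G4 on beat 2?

Escape tone.

The harmony at that moment is B minor triad (B, D, F♯); G4 is not a chord tone.
It is approached by step up from F♯4 and left by leap down to D4.
Step in, leap out, on a weak beat — an escape tone.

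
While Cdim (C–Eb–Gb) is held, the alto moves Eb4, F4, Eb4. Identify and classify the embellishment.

F4 is a neighbor tone.

The harmony at that moment is C diminished triad (C, Eb, Gb); F4 is not a chord tone.
It is approached by step up from Eb4 and left by step down to Eb4.
Step away and step back to the same note — a neighbor tone (upper neighbor).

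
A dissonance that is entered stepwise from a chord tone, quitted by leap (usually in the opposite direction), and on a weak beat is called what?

Escape tone.

Approach: by step. Departure: by leap. Metric position: weak.
Step in, leap out, from a weak position — an escape tone (échappée). (It is the mirror image of the appoggiatura, which leaps in and steps out on a strong beat.)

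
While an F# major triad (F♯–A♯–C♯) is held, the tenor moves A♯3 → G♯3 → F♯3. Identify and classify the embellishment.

The harmony at that moment is F♯ major triad (F♯, A♯, C♯); G♯3 is not a chord tone.
It is approached by step down from A♯3 and left by step down to F♯3.
Step in, step out in the same direction — a passing tone.

G♯3 is a passing tone.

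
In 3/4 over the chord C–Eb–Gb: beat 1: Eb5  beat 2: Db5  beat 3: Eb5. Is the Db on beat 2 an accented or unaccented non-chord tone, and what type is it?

Unaccented neighbor tone.

The harmony at that moment is C diminished triad (C, Eb, Gb); Db5 is not a chord tone.
It is approached by step down from Eb5 and left by step up to Eb5.
Step away and step back to the same note — a neighbor tone (lower neighbor).
It falls on a weak beat, so it is unaccented.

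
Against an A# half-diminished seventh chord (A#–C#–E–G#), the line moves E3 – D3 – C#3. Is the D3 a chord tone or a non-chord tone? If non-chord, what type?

Non-chord tone — a passing tone.

The harmony at that moment is A# half-diminished seventh chord (A#, C#, E, G#); D3 is not a chord tone.
It is approached by step down from E3 and left by step down to C#3.
Step in, step out in the same direction — a passing tone.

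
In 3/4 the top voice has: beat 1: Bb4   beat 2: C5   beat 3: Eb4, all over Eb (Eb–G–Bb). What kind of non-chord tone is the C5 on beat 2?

The harmony at that moment is Eb major triad (Eb, G, Bb); C5 is not a chord tone.
It is approached by step up from Bb4 and left by leap down to Eb4.
Step in, leap out, on a weak beat — an escape tone.

Escape tone.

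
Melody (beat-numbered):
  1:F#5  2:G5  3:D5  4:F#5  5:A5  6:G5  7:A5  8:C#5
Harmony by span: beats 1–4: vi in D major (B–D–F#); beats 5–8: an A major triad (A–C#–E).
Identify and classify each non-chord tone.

The harmony at that moment is B minor triad (B, D, F#); G5 is not a chord tone.
It is approached by step up from F#5 and left by leap down to D5.
Step in, leap out — an escape tone.
The harmony at that moment is A major triad (A, C#, E); G5 is not a chord tone.
It is approached by step down from A5 and left by step up to A5.
Step away and step back to the same note — a neighbor tone (lower neighbor).

G5 (beat 2) — escape tone; G5 (beat 6) — neighbor tone.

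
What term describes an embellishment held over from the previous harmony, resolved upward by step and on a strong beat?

Retardation.

Approach: by preparation — the pitch is first a chord tone, then held (tied or repeated) while the harmony changes under it. Departure: up by step. Metric position: strong.
A prepared dissonance that resolves upward by step — a retardation. (The same figure resolving downward would be a suspension.)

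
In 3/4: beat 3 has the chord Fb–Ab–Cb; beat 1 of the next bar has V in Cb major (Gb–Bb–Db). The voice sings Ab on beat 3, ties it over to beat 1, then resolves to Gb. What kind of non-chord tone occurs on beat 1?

The harmony at that moment is Gb major triad (Gb, Bb, Db); Ab is not a chord tone.
It is held over (the same pitch as the preceding Ab) and left by step down to Gb.
Held over from the previous chord and resolving down by step — a suspension.

Suspension.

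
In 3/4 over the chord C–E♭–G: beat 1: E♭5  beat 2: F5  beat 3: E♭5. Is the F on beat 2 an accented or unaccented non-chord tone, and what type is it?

Unaccented neighbor tone.

The harmony at that moment is C minor triad (C, E♭, G); F5 is not a chord tone.
It is approached by step up from E♭5 and left by step down to E♭5.
Step away and step back to the same note — a neighbor tone (upper neighbor).
It falls on a weak beat, so it is unaccented.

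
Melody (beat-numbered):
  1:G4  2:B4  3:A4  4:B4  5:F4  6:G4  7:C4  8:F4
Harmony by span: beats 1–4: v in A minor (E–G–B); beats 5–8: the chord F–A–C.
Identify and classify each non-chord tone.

The harmony at that moment is E minor triad (E, G, B); A4 is not a chord tone.
It is approached by step down from B4 and left by step up to B4.
Step away and step back to the same note — a neighbor tone (lower neighbor).
The harmony at that moment is F major triad (F, A, C); G4 is not a chord tone.
It is approached by step up from F4 and left by leap down to C4.
Step in, leap out — an escape tone.

A4 (beat 3) — neighbor tone; G4 (beat 6) — escape tone.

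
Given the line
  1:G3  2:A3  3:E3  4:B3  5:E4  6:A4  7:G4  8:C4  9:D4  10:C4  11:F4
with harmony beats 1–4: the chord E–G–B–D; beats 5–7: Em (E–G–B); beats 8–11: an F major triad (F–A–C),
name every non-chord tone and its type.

The harmony at that moment is E minor seventh chord (E, G, B, D); A3 is not a chord tone.
It is approached by step up from G3 and left by leap down to E3.
Step in, leap out — an escape tone.
The harmony at that moment is E minor triad (E, G, B); A4 is not a chord tone.
It is approached by leap up from E4 and left by step down to G4.
Leap in, step out — an appoggiatura.
The harmony at that moment is F major triad (F, A, C); D4 is not a chord tone.
It is approached by step up from C4 and left by step down to C4.
Step away and step back to the same note — a neighbor tone (upper neighbor).

A3 (beat 2) — escape tone; A4 (beat 6) — appoggiatura; D4 (beat 9) — neighbor tone.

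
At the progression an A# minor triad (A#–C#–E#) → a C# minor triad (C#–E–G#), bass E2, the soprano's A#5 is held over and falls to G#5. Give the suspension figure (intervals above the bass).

At the second chord the bass is E2. The suspended A#5 lies a fourth above the bass; after resolving down by step to G#5, the interval above the bass becomes a third.
Suspension figures are named by those two intervals: 4–3.

4–3 suspension.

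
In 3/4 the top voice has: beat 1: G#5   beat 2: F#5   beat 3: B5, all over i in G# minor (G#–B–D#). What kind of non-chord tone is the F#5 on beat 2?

The harmony at that moment is G# minor triad (G#, B, D#); F#5 is not a chord tone.
It is approached by step down from G#5 and left by leap up to B5.
Step in, leap out, on a weak beat — an escape tone.

Escape tone.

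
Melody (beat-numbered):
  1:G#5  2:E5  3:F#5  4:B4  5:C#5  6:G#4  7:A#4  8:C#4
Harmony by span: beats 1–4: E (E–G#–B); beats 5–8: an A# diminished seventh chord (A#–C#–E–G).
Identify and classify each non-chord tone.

The harmony at that moment is E major triad (E, G#, B); F#5 is not a chord tone.
It is approached by step up from E5 and left by leap down to B4.
Step in, leap out — an escape tone.
The harmony at that moment is A# diminished seventh chord (A#, C#, E, G); G#4 is not a chord tone.
It is approached by leap down from C#5 and left by step up to A#4.
Leap in, step out — an appoggiatura.

F#5 (beat 3) — escape tone; G#4 (beat 6) — appoggiatura.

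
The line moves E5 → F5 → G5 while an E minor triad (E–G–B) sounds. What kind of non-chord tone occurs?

The harmony at that moment is E minor triad (E, G, B); F5 is not a chord tone.
It is approached by step up from E5 and left by step up to G5.
Step in, step out in the same direction — a passing tone.

F5 is a passing tone.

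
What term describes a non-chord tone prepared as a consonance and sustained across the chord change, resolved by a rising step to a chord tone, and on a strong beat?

Approach: by preparation — the pitch is first a chord tone, then held (tied or repeated) while the harmony changes under it. Departure: up by step. Metric position: strong.
A prepared dissonance that resolves upward by step — a retardation. (The same figure resolving downward would be a suspension.)

Retardation.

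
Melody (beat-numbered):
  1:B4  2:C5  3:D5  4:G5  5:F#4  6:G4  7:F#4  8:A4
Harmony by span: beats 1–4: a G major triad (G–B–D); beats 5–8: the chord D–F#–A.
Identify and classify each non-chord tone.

C5 (beat 2) — passing tone; G4 (beat 6) — neighbor tone.

The harmony at that moment is G major triad (G, B, D); C5 is not a chord tone.
It is approached by step up from B4 and left by step up to D5.
Step in, step out in the same direction — a passing tone.
The harmony at that moment is D major triad (D, F#, A); G4 is not a chord tone.
It is approached by step up from F#4 and left by step down to F#4.
Step away and step back to the same note — a neighbor tone (upper neighbor).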